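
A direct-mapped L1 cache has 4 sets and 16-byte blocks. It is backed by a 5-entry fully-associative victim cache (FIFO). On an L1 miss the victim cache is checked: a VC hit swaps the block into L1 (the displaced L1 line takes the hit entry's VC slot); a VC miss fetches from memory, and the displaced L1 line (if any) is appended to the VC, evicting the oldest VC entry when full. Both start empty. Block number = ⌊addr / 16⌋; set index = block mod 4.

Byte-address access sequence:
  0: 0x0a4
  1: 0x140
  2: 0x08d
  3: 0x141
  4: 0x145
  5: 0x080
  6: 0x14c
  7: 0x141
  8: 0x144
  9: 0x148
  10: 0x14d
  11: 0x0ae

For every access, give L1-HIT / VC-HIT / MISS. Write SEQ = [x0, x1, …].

SEQ = [MISS, MISS, MISS, VC-HIT, L1-HIT, VC-HIT, VC-HIT, L1-HIT, L1-HIT, L1-HIT, L1-HIT, L1-HIT]

0: 0xa4 (blk 10, set 2) → MISS  vc=[]
1: 0x140 (blk 20, set 0) → MISS  vc=[]
2: 0x8d (blk 8, set 0) → MISS  vc=[20]
3: 0x141 (blk 20, set 0) → VC-HIT  vc=[8]
4: 0x145 (blk 20, set 0) → L1-HIT  vc=[8]
5: 0x80 (blk 8, set 0) → VC-HIT  vc=[20]
6: 0x14c (blk 20, set 0) → VC-HIT  vc=[8]
7: 0x141 (blk 20, set 0) → L1-HIT  vc=[8]
8: 0x144 (blk 20, set 0) → L1-HIT  vc=[8]
9: 0x148 (blk 20, set 0) → L1-HIT  vc=[8]
10: 0x14d (blk 20, set 0) → L1-HIT  vc=[8]
11: 0xae (blk 10, set 2) → L1-HIT  vc=[8]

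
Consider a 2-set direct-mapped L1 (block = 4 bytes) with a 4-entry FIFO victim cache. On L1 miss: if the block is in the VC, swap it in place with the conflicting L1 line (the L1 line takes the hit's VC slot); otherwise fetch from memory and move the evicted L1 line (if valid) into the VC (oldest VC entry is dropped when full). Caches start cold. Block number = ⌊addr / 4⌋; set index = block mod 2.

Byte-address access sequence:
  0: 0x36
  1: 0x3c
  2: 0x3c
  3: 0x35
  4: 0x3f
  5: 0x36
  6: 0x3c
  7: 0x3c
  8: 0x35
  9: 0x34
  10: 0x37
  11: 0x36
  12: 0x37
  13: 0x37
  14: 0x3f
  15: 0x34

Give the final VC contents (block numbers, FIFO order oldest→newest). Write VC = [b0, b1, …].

0: 0x36 (blk 13, set 1) → MISS  vc=[]
1: 0x3c (blk 15, set 1) → MISS  vc=[13]
2: 0x3c (blk 15, set 1) → L1-HIT  vc=[13]
3: 0x35 (blk 13, set 1) → VC-HIT  vc=[15]
4: 0x3f (blk 15, set 1) → VC-HIT  vc=[13]
5: 0x36 (blk 13, set 1) → VC-HIT  vc=[15]
6: 0x3c (blk 15, set 1) → VC-HIT  vc=[13]
7: 0x3c (blk 15, set 1) → L1-HIT  vc=[13]
8: 0x35 (blk 13, set 1) → VC-HIT  vc=[15]
9: 0x34 (blk 13, set 1) → L1-HIT  vc=[15]
10: 0x37 (blk 13, set 1) → L1-HIT  vc=[15]
11: 0x36 (blk 13, set 1) → L1-HIT  vc=[15]
12: 0x37 (blk 13, set 1) → L1-HIT  vc=[15]
13: 0x37 (blk 13, set 1) → L1-HIT  vc=[15]
14: 0x3f (blk 15, set 1) → VC-HIT  vc=[13]
15: 0x34 (blk 13, set 1) → VC-HIT  vc=[15]

VC = [15]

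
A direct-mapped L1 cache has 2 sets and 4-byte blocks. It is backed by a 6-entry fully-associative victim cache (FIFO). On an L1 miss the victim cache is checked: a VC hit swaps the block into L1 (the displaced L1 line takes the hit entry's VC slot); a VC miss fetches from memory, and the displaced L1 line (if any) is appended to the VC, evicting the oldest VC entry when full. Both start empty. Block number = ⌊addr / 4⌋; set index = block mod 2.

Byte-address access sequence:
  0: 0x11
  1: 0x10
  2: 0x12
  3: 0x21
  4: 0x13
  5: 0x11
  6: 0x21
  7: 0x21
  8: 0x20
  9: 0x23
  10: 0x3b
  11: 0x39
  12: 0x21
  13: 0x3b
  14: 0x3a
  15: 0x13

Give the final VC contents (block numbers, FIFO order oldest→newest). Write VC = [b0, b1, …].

VC = [14, 8]

#0 0x11→b4/s0 MISS; vc=[]
#1 0x10→b4/s0 L1-HIT; vc=[]
#2 0x12→b4/s0 L1-HIT; vc=[]
#3 0x21→b8/s0 MISS; vc=[4]
#4 0x13→b4/s0 VC-HIT; vc=[8]
#5 0x11→b4/s0 L1-HIT; vc=[8]
#6 0x21→b8/s0 VC-HIT; vc=[4]
#7 0x21→b8/s0 L1-HIT; vc=[4]
#8 0x20→b8/s0 L1-HIT; vc=[4]
#9 0x23→b8/s0 L1-HIT; vc=[4]
#10 0x3b→b14/s0 MISS; vc=[4,8]
#11 0x39→b14/s0 L1-HIT; vc=[4,8]
#12 0x21→b8/s0 VC-HIT; vc=[4,14]
#13 0x3b→b14/s0 VC-HIT; vc=[4,8]
#14 0x3a→b14/s0 L1-HIT; vc=[4,8]
#15 0x13→b4/s0 VC-HIT; vc=[14,8]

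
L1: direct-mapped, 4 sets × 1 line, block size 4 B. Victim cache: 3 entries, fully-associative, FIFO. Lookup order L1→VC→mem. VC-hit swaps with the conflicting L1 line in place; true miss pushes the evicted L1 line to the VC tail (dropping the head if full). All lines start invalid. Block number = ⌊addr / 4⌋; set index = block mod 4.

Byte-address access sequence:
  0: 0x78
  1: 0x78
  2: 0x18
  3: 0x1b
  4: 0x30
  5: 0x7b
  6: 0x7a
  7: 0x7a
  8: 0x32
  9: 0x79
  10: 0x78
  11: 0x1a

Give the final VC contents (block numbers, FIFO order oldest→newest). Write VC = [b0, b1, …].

  [0] addr=0x78 blk=30 s=2: MISS | VC []
  [1] addr=0x78 blk=30 s=2: L1-HIT | VC []
  [2] addr=0x18 blk=6 s=2: MISS | VC [30]
  [3] addr=0x1b blk=6 s=2: L1-HIT | VC [30]
  [4] addr=0x30 blk=12 s=0: MISS | VC [30]
  [5] addr=0x7b blk=30 s=2: VC-HIT | VC [6]
  [6] addr=0x7a blk=30 s=2: L1-HIT | VC [6]
  [7] addr=0x7a blk=30 s=2: L1-HIT | VC [6]
  [8] addr=0x32 blk=12 s=0: L1-HIT | VC [6]
  [9] addr=0x79 blk=30 s=2: L1-HIT | VC [6]
  [10] addr=0x78 blk=30 s=2: L1-HIT | VC [6]
  [11] addr=0x1a blk=6 s=2: VC-HIT | VC [30]

VC = [30]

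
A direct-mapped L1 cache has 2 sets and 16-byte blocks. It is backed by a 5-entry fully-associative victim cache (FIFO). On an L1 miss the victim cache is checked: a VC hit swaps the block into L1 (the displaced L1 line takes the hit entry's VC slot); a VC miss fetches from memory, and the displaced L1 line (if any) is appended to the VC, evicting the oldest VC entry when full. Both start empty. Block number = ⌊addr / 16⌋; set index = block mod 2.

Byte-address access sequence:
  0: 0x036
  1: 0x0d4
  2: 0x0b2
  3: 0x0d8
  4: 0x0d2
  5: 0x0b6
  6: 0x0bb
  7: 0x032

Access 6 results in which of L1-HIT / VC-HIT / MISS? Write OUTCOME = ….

0: 0x36 (blk 3, set 1) → MISS  vc=[]
1: 0xd4 (blk 13, set 1) → MISS  vc=[3]
2: 0xb2 (blk 11, set 1) → MISS  vc=[3, 13]
3: 0xd8 (blk 13, set 1) → VC-HIT  vc=[3, 11]
4: 0xd2 (blk 13, set 1) → L1-HIT  vc=[3, 11]
5: 0xb6 (blk 11, set 1) → VC-HIT  vc=[3, 13]
6: 0xbb (blk 11, set 1) → L1-HIT  vc=[3, 13]
7: 0x32 (blk 3, set 1) → VC-HIT  vc=[11, 13]

OUTCOME = L1-HIT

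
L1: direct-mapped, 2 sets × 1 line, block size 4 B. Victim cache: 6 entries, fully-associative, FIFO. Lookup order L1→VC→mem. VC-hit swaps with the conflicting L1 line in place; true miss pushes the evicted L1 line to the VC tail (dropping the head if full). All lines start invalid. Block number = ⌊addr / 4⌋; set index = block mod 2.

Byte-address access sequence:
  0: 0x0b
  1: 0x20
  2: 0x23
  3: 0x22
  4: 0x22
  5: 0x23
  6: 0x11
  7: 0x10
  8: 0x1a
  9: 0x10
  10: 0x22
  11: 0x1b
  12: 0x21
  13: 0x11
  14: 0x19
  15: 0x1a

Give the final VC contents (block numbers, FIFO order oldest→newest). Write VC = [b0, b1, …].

VC = [2, 8, 4]

#0 0xb→b2/s0 MISS; vc=[]
#1 0x20→b8/s0 MISS; vc=[2]
#2 0x23→b8/s0 L1-HIT; vc=[2]
#3 0x22→b8/s0 L1-HIT; vc=[2]
#4 0x22→b8/s0 L1-HIT; vc=[2]
#5 0x23→b8/s0 L1-HIT; vc=[2]
#6 0x11→b4/s0 MISS; vc=[2,8]
#7 0x10→b4/s0 L1-HIT; vc=[2,8]
#8 0x1a→b6/s0 MISS; vc=[2,8,4]
#9 0x10→b4/s0 VC-HIT; vc=[2,8,6]
#10 0x22→b8/s0 VC-HIT; vc=[2,4,6]
#11 0x1b→b6/s0 VC-HIT; vc=[2,4,8]
#12 0x21→b8/s0 VC-HIT; vc=[2,4,6]
#13 0x11→b4/s0 VC-HIT; vc=[2,8,6]
#14 0x19→b6/s0 VC-HIT; vc=[2,8,4]
#15 0x1a→b6/s0 L1-HIT; vc=[2,8,4]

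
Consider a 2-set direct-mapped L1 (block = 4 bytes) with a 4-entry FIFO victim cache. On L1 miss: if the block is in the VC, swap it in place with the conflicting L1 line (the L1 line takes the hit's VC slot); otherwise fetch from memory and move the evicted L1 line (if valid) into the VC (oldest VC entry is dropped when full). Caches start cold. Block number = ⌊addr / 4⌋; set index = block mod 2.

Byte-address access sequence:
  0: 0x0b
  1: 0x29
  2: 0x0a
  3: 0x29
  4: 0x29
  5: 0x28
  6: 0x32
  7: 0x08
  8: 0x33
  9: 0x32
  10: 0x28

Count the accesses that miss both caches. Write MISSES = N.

MISSES = 3

  [0] addr=0xb blk=2 s=0: MISS | VC []
  [1] addr=0x29 blk=10 s=0: MISS | VC [2]
  [2] addr=0xa blk=2 s=0: VC-HIT | VC [10]
  [3] addr=0x29 blk=10 s=0: VC-HIT | VC [2]
  [4] addr=0x29 blk=10 s=0: L1-HIT | VC [2]
  [5] addr=0x28 blk=10 s=0: L1-HIT | VC [2]
  [6] addr=0x32 blk=12 s=0: MISS | VC [2, 10]
  [7] addr=0x8 blk=2 s=0: VC-HIT | VC [12, 10]
  [8] addr=0x33 blk=12 s=0: VC-HIT | VC [2, 10]
  [9] addr=0x32 blk=12 s=0: L1-HIT | VC [2, 10]
  [10] addr=0x28 blk=10 s=0: VC-HIT | VC [2, 12]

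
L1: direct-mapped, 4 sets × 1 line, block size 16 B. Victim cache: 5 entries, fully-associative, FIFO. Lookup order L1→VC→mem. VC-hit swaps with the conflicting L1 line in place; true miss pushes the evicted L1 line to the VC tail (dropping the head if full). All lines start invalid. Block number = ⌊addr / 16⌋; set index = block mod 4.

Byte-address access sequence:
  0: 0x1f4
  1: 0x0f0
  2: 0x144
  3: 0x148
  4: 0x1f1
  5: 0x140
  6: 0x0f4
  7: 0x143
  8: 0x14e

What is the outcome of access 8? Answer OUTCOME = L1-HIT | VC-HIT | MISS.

OUTCOME = L1-HIT

#0 0x1f4→b31/s3 MISS; vc=[]
#1 0xf0→b15/s3 MISS; vc=[31]
#2 0x144→b20/s0 MISS; vc=[31]
#3 0x148→b20/s0 L1-HIT; vc=[31]
#4 0x1f1→b31/s3 VC-HIT; vc=[15]
#5 0x140→b20/s0 L1-HIT; vc=[15]
#6 0xf4→b15/s3 VC-HIT; vc=[31]
#7 0x143→b20/s0 L1-HIT; vc=[31]
#8 0x14e→b20/s0 L1-HIT; vc=[31]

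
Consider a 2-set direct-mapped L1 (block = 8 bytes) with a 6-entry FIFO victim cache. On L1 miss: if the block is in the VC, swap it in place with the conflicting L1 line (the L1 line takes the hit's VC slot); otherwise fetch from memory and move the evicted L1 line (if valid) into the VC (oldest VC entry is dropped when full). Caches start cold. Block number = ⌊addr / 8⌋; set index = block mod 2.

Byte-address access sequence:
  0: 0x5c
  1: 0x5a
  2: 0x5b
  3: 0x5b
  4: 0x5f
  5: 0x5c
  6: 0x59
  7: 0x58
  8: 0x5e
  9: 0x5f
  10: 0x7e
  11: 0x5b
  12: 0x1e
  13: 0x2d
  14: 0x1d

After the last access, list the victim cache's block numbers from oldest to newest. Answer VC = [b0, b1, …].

VC = [15, 11, 5]

0: 0x5c (blk 11, set 1) → MISS  vc=[]
1: 0x5a (blk 11, set 1) → L1-HIT  vc=[]
2: 0x5b (blk 11, set 1) → L1-HIT  vc=[]
3: 0x5b (blk 11, set 1) → L1-HIT  vc=[]
4: 0x5f (blk 11, set 1) → L1-HIT  vc=[]
5: 0x5c (blk 11, set 1) → L1-HIT  vc=[]
6: 0x59 (blk 11, set 1) → L1-HIT  vc=[]
7: 0x58 (blk 11, set 1) → L1-HIT  vc=[]
8: 0x5e (blk 11, set 1) → L1-HIT  vc=[]
9: 0x5f (blk 11, set 1) → L1-HIT  vc=[]
10: 0x7e (blk 15, set 1) → MISS  vc=[11]
11: 0x5b (blk 11, set 1) → VC-HIT  vc=[15]
12: 0x1e (blk 3, set 1) → MISS  vc=[15, 11]
13: 0x2d (blk 5, set 1) → MISS  vc=[15, 11, 3]
14: 0x1d (blk 3, set 1) → VC-HIT  vc=[15, 11, 5]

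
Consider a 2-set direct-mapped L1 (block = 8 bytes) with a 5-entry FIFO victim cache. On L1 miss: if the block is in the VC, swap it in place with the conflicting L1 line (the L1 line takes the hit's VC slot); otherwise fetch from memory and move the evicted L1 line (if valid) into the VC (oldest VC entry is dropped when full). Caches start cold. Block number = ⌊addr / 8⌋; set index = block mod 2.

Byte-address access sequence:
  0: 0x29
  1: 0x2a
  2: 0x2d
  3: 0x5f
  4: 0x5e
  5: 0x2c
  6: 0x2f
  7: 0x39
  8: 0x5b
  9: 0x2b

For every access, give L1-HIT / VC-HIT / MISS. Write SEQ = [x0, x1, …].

SEQ = [MISS, L1-HIT, L1-HIT, MISS, L1-HIT, VC-HIT, L1-HIT, MISS, VC-HIT, VC-HIT]

0: 0x29 (blk 5, set 1) → MISS  vc=[]
1: 0x2a (blk 5, set 1) → L1-HIT  vc=[]
2: 0x2d (blk 5, set 1) → L1-HIT  vc=[]
3: 0x5f (blk 11, set 1) → MISS  vc=[5]
4: 0x5e (blk 11, set 1) → L1-HIT  vc=[5]
5: 0x2c (blk 5, set 1) → VC-HIT  vc=[11]
6: 0x2f (blk 5, set 1) → L1-HIT  vc=[11]
7: 0x39 (blk 7, set 1) → MISS  vc=[11, 5]
8: 0x5b (blk 11, set 1) → VC-HIT  vc=[7, 5]
9: 0x2b (blk 5, set 1) → VC-HIT  vc=[7, 11]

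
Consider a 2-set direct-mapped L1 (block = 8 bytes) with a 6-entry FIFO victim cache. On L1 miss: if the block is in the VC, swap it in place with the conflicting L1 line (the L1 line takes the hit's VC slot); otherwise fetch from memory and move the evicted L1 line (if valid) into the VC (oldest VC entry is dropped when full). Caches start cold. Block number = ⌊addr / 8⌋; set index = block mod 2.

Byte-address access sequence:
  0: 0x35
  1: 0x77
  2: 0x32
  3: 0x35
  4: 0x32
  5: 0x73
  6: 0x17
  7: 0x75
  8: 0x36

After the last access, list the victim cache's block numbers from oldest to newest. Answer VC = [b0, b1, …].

VC = [14, 2]

0: 0x35 (blk 6, set 0) → MISS  vc=[]
1: 0x77 (blk 14, set 0) → MISS  vc=[6]
2: 0x32 (blk 6, set 0) → VC-HIT  vc=[14]
3: 0x35 (blk 6, set 0) → L1-HIT  vc=[14]
4: 0x32 (blk 6, set 0) → L1-HIT  vc=[14]
5: 0x73 (blk 14, set 0) → VC-HIT  vc=[6]
6: 0x17 (blk 2, set 0) → MISS  vc=[6, 14]
7: 0x75 (blk 14, set 0) → VC-HIT  vc=[6, 2]
8: 0x36 (blk 6, set 0) → VC-HIT  vc=[14, 2]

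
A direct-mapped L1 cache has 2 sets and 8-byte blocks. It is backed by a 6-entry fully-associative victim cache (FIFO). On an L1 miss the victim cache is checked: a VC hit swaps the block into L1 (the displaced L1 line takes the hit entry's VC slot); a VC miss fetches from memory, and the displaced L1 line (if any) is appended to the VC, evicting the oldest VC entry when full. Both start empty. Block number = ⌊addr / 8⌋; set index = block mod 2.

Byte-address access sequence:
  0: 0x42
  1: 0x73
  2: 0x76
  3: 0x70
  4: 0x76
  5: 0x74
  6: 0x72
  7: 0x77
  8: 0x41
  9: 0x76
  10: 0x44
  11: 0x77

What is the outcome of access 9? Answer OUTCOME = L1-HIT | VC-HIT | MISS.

OUTCOME = VC-HIT

  [0] addr=0x42 blk=8 s=0: MISS | VC []
  [1] addr=0x73 blk=14 s=0: MISS | VC [8]
  [2] addr=0x76 blk=14 s=0: L1-HIT | VC [8]
  [3] addr=0x70 blk=14 s=0: L1-HIT | VC [8]
  [4] addr=0x76 blk=14 s=0: L1-HIT | VC [8]
  [5] addr=0x74 blk=14 s=0: L1-HIT | VC [8]
  [6] addr=0x72 blk=14 s=0: L1-HIT | VC [8]
  [7] addr=0x77 blk=14 s=0: L1-HIT | VC [8]
  [8] addr=0x41 blk=8 s=0: VC-HIT | VC [14]
  [9] addr=0x76 blk=14 s=0: VC-HIT | VC [8]
  [10] addr=0x44 blk=8 s=0: VC-HIT | VC [14]
  [11] addr=0x77 blk=14 s=0: VC-HIT | VC [8]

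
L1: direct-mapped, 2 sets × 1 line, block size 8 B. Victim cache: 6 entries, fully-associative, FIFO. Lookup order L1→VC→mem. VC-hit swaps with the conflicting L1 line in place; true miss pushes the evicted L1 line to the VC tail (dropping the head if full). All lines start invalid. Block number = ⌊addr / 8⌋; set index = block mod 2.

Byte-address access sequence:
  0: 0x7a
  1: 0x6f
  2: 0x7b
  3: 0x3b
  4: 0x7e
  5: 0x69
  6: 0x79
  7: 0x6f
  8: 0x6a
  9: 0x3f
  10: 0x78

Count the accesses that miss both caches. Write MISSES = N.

  [0] addr=0x7a blk=15 s=1: MISS | VC []
  [1] addr=0x6f blk=13 s=1: MISS | VC [15]
  [2] addr=0x7b blk=15 s=1: VC-HIT | VC [13]
  [3] addr=0x3b blk=7 s=1: MISS | VC [13, 15]
  [4] addr=0x7e blk=15 s=1: VC-HIT | VC [13, 7]
  [5] addr=0x69 blk=13 s=1: VC-HIT | VC [15, 7]
  [6] addr=0x79 blk=15 s=1: VC-HIT | VC [13, 7]
  [7] addr=0x6f blk=13 s=1: VC-HIT | VC [15, 7]
  [8] addr=0x6a blk=13 s=1: L1-HIT | VC [15, 7]
  [9] addr=0x3f blk=7 s=1: VC-HIT | VC [15, 13]
  [10] addr=0x78 blk=15 s=1: VC-HIT | VC [7, 13]

MISSES = 3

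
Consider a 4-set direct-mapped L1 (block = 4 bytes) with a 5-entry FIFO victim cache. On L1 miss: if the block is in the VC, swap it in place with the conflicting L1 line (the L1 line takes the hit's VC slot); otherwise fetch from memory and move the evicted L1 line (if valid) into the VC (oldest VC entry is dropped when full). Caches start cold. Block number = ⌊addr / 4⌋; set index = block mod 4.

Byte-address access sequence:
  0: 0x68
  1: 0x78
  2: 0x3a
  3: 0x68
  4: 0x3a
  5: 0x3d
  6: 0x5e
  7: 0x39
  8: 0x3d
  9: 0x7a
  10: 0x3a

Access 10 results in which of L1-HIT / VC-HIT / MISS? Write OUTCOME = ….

OUTCOME = VC-HIT

  [0] addr=0x68 blk=26 s=2: MISS | VC []
  [1] addr=0x78 blk=30 s=2: MISS | VC [26]
  [2] addr=0x3a blk=14 s=2: MISS | VC [26, 30]
  [3] addr=0x68 blk=26 s=2: VC-HIT | VC [14, 30]
  [4] addr=0x3a blk=14 s=2: VC-HIT | VC [26, 30]
  [5] addr=0x3d blk=15 s=3: MISS | VC [26, 30]
  [6] addr=0x5e blk=23 s=3: MISS | VC [26, 30, 15]
  [7] addr=0x39 blk=14 s=2: L1-HIT | VC [26, 30, 15]
  [8] addr=0x3d blk=15 s=3: VC-HIT | VC [26, 30, 23]
  [9] addr=0x7a blk=30 s=2: VC-HIT | VC [26, 14, 23]
  [10] addr=0x3a blk=14 s=2: VC-HIT | VC [26, 30, 23]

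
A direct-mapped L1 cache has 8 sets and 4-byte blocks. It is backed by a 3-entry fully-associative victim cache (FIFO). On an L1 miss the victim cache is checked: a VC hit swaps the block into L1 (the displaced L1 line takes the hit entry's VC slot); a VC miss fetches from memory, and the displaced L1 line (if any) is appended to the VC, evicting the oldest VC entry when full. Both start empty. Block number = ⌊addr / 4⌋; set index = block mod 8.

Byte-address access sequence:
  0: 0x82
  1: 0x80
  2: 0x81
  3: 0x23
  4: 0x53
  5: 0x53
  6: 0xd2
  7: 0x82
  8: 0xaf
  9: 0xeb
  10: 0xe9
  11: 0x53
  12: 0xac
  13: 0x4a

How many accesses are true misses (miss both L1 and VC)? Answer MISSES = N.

MISSES = 7

#0 0x82→b32/s0 MISS; vc=[]
#1 0x80→b32/s0 L1-HIT; vc=[]
#2 0x81→b32/s0 L1-HIT; vc=[]
#3 0x23→b8/s0 MISS; vc=[32]
#4 0x53→b20/s4 MISS; vc=[32]
#5 0x53→b20/s4 L1-HIT; vc=[32]
#6 0xd2→b52/s4 MISS; vc=[32,20]
#7 0x82→b32/s0 VC-HIT; vc=[8,20]
#8 0xaf→b43/s3 MISS; vc=[8,20]
#9 0xeb→b58/s2 MISS; vc=[8,20]
#10 0xe9→b58/s2 L1-HIT; vc=[8,20]
#11 0x53→b20/s4 VC-HIT; vc=[8,52]
#12 0xac→b43/s3 L1-HIT; vc=[8,52]
#13 0x4a→b18/s2 MISS; vc=[8,52,58]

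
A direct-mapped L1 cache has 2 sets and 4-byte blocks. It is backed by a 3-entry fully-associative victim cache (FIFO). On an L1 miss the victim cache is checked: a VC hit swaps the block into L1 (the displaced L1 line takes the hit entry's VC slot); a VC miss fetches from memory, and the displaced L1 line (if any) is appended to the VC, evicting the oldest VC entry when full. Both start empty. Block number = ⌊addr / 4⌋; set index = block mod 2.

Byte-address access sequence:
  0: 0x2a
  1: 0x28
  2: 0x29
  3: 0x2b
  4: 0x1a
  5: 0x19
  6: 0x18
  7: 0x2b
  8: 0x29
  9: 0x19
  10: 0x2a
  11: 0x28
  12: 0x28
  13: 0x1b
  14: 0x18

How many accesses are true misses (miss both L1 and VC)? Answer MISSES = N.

#0 0x2a→b10/s0 MISS; vc=[]
#1 0x28→b10/s0 L1-HIT; vc=[]
#2 0x29→b10/s0 L1-HIT; vc=[]
#3 0x2b→b10/s0 L1-HIT; vc=[]
#4 0x1a→b6/s0 MISS; vc=[10]
#5 0x19→b6/s0 L1-HIT; vc=[10]
#6 0x18→b6/s0 L1-HIT; vc=[10]
#7 0x2b→b10/s0 VC-HIT; vc=[6]
#8 0x29→b10/s0 L1-HIT; vc=[6]
#9 0x19→b6/s0 VC-HIT; vc=[10]
#10 0x2a→b10/s0 VC-HIT; vc=[6]
#11 0x28→b10/s0 L1-HIT; vc=[6]
#12 0x28→b10/s0 L1-HIT; vc=[6]
#13 0x1b→b6/s0 VC-HIT; vc=[10]
#14 0x18→b6/s0 L1-HIT; vc=[10]

MISSES = 2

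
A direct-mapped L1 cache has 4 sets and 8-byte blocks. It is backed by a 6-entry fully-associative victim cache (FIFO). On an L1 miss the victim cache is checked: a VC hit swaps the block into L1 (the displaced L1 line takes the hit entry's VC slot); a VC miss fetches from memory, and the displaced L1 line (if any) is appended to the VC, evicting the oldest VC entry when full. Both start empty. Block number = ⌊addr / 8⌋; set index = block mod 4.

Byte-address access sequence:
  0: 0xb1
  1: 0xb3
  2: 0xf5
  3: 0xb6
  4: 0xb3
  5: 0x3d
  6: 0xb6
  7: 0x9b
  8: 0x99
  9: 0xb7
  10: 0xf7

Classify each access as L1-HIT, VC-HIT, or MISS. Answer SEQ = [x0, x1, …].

SEQ = [MISS, L1-HIT, MISS, VC-HIT, L1-HIT, MISS, L1-HIT, MISS, L1-HIT, L1-HIT, VC-HIT]

#0 0xb1→b22/s2 MISS; vc=[]
#1 0xb3→b22/s2 L1-HIT; vc=[]
#2 0xf5→b30/s2 MISS; vc=[22]
#3 0xb6→b22/s2 VC-HIT; vc=[30]
#4 0xb3→b22/s2 L1-HIT; vc=[30]
#5 0x3d→b7/s3 MISS; vc=[30]
#6 0xb6→b22/s2 L1-HIT; vc=[30]
#7 0x9b→b19/s3 MISS; vc=[30,7]
#8 0x99→b19/s3 L1-HIT; vc=[30,7]
#9 0xb7→b22/s2 L1-HIT; vc=[30,7]
#10 0xf7→b30/s2 VC-HIT; vc=[22,7]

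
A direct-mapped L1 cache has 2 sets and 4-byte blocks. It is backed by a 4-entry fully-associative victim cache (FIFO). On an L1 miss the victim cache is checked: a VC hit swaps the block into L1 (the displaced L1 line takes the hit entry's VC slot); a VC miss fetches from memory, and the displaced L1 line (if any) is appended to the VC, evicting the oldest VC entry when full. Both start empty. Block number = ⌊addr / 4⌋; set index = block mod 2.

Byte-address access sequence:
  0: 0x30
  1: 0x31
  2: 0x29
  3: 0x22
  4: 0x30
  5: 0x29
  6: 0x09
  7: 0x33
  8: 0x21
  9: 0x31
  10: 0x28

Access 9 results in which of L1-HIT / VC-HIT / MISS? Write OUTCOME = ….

#0 0x30→b12/s0 MISS; vc=[]
#1 0x31→b12/s0 L1-HIT; vc=[]
#2 0x29→b10/s0 MISS; vc=[12]
#3 0x22→b8/s0 MISS; vc=[12,10]
#4 0x30→b12/s0 VC-HIT; vc=[8,10]
#5 0x29→b10/s0 VC-HIT; vc=[8,12]
#6 0x9→b2/s0 MISS; vc=[8,12,10]
#7 0x33→b12/s0 VC-HIT; vc=[8,2,10]
#8 0x21→b8/s0 VC-HIT; vc=[12,2,10]
#9 0x31→b12/s0 VC-HIT; vc=[8,2,10]
#10 0x28→b10/s0 VC-HIT; vc=[8,2,12]

OUTCOME = VC-HIT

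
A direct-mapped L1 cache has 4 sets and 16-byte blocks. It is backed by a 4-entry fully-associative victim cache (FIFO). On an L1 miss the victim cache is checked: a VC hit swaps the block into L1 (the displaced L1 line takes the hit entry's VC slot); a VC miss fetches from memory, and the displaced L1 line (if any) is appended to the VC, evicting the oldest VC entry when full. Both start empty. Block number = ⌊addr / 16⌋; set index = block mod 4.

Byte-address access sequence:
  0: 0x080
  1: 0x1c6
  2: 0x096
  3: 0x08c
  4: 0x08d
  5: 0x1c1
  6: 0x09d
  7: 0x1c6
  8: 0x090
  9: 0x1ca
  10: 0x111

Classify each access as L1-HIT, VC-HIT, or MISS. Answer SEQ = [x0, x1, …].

SEQ = [MISS, MISS, MISS, VC-HIT, L1-HIT, VC-HIT, L1-HIT, L1-HIT, L1-HIT, L1-HIT, MISS]

  [0] addr=0x80 blk=8 s=0: MISS | VC []
  [1] addr=0x1c6 blk=28 s=0: MISS | VC [8]
  [2] addr=0x96 blk=9 s=1: MISS | VC [8]
  [3] addr=0x8c blk=8 s=0: VC-HIT | VC [28]
  [4] addr=0x8d blk=8 s=0: L1-HIT | VC [28]
  [5] addr=0x1c1 blk=28 s=0: VC-HIT | VC [8]
  [6] addr=0x9d blk=9 s=1: L1-HIT | VC [8]
  [7] addr=0x1c6 blk=28 s=0: L1-HIT | VC [8]
  [8] addr=0x90 blk=9 s=1: L1-HIT | VC [8]
  [9] addr=0x1ca blk=28 s=0: L1-HIT | VC [8]
  [10] addr=0x111 blk=17 s=1: MISS | VC [8, 9]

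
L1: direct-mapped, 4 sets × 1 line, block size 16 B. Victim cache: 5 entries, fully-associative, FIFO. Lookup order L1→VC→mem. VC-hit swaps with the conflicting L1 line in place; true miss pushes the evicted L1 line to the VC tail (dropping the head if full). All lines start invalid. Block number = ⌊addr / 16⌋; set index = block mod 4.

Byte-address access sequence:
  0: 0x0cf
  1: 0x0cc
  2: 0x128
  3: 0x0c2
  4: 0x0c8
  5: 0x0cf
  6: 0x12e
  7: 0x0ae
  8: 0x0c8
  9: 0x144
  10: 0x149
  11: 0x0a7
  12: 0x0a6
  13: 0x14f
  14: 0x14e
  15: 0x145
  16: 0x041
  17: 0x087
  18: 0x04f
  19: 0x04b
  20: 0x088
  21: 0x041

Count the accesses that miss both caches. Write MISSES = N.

#0 0xcf→b12/s0 MISS; vc=[]
#1 0xcc→b12/s0 L1-HIT; vc=[]
#2 0x128→b18/s2 MISS; vc=[]
#3 0xc2→b12/s0 L1-HIT; vc=[]
#4 0xc8→b12/s0 L1-HIT; vc=[]
#5 0xcf→b12/s0 L1-HIT; vc=[]
#6 0x12e→b18/s2 L1-HIT; vc=[]
#7 0xae→b10/s2 MISS; vc=[18]
#8 0xc8→b12/s0 L1-HIT; vc=[18]
#9 0x144→b20/s0 MISS; vc=[18,12]
#10 0x149→b20/s0 L1-HIT; vc=[18,12]
#11 0xa7→b10/s2 L1-HIT; vc=[18,12]
#12 0xa6→b10/s2 L1-HIT; vc=[18,12]
#13 0x14f→b20/s0 L1-HIT; vc=[18,12]
#14 0x14e→b20/s0 L1-HIT; vc=[18,12]
#15 0x145→b20/s0 L1-HIT; vc=[18,12]
#16 0x41→b4/s0 MISS; vc=[18,12,20]
#17 0x87→b8/s0 MISS; vc=[18,12,20,4]
#18 0x4f→b4/s0 VC-HIT; vc=[18,12,20,8]
#19 0x4b→b4/s0 L1-HIT; vc=[18,12,20,8]
#20 0x88→b8/s0 VC-HIT; vc=[18,12,20,4]
#21 0x41→b4/s0 VC-HIT; vc=[18,12,20,8]

MISSES = 6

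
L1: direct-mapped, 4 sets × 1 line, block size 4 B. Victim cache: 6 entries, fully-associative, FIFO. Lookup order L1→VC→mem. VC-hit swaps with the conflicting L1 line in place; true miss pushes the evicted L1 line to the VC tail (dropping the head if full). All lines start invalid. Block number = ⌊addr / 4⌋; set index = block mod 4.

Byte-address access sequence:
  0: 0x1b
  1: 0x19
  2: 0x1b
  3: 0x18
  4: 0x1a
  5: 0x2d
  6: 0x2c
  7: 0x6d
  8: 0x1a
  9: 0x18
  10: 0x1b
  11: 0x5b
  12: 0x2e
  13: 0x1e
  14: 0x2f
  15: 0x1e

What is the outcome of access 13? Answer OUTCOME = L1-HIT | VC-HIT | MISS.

OUTCOME = MISS

#0 0x1b→b6/s2 MISS; vc=[]
#1 0x19→b6/s2 L1-HIT; vc=[]
#2 0x1b→b6/s2 L1-HIT; vc=[]
#3 0x18→b6/s2 L1-HIT; vc=[]
#4 0x1a→b6/s2 L1-HIT; vc=[]
#5 0x2d→b11/s3 MISS; vc=[]
#6 0x2c→b11/s3 L1-HIT; vc=[]
#7 0x6d→b27/s3 MISS; vc=[11]
#8 0x1a→b6/s2 L1-HIT; vc=[11]
#9 0x18→b6/s2 L1-HIT; vc=[11]
#10 0x1b→b6/s2 L1-HIT; vc=[11]
#11 0x5b→b22/s2 MISS; vc=[11,6]
#12 0x2e→b11/s3 VC-HIT; vc=[27,6]
#13 0x1e→b7/s3 MISS; vc=[27,6,11]
#14 0x2f→b11/s3 VC-HIT; vc=[27,6,7]
#15 0x1e→b7/s3 VC-HIT; vc=[27,6,11]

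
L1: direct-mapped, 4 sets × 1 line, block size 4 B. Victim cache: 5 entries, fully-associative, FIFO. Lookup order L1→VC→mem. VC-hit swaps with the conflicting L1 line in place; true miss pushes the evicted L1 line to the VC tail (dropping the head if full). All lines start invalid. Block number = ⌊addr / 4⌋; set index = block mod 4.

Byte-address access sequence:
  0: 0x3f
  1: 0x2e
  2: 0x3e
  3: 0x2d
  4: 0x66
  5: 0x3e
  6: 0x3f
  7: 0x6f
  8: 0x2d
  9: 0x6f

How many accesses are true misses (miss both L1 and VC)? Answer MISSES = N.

MISSES = 4

#0 0x3f→b15/s3 MISS; vc=[]
#1 0x2e→b11/s3 MISS; vc=[15]
#2 0x3e→b15/s3 VC-HIT; vc=[11]
#3 0x2d→b11/s3 VC-HIT; vc=[15]
#4 0x66→b25/s1 MISS; vc=[15]
#5 0x3e→b15/s3 VC-HIT; vc=[11]
#6 0x3f→b15/s3 L1-HIT; vc=[11]
#7 0x6f→b27/s3 MISS; vc=[11,15]
#8 0x2d→b11/s3 VC-HIT; vc=[27,15]
#9 0x6f→b27/s3 VC-HIT; vc=[11,15]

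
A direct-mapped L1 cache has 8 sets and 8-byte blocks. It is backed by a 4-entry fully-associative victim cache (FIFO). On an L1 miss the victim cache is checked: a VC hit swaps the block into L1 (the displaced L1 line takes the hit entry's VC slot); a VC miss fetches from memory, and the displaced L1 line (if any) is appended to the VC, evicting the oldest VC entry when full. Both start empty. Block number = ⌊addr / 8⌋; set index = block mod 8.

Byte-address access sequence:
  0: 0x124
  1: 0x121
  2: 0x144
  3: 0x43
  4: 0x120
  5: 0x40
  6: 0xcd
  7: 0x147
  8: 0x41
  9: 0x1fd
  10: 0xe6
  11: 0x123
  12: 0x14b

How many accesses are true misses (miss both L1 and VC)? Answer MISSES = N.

MISSES = 7

#0 0x124→b36/s4 MISS; vc=[]
#1 0x121→b36/s4 L1-HIT; vc=[]
#2 0x144→b40/s0 MISS; vc=[]
#3 0x43→b8/s0 MISS; vc=[40]
#4 0x120→b36/s4 L1-HIT; vc=[40]
#5 0x40→b8/s0 L1-HIT; vc=[40]
#6 0xcd→b25/s1 MISS; vc=[40]
#7 0x147→b40/s0 VC-HIT; vc=[8]
#8 0x41→b8/s0 VC-HIT; vc=[40]
#9 0x1fd→b63/s7 MISS; vc=[40]
#10 0xe6→b28/s4 MISS; vc=[40,36]
#11 0x123→b36/s4 VC-HIT; vc=[40,28]
#12 0x14b→b41/s1 MISS; vc=[40,28,25]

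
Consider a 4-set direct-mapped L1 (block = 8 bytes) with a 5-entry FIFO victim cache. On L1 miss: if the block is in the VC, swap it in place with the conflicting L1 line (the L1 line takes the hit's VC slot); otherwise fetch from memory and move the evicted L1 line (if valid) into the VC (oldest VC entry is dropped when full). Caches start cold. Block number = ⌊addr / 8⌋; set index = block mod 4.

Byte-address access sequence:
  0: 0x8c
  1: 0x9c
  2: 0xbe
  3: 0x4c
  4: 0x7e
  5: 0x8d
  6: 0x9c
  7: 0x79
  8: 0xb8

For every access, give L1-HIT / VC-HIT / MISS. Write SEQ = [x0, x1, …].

SEQ = [MISS, MISS, MISS, MISS, MISS, VC-HIT, VC-HIT, VC-HIT, VC-HIT]

0: 0x8c (blk 17, set 1) → MISS  vc=[]
1: 0x9c (blk 19, set 3) → MISS  vc=[]
2: 0xbe (blk 23, set 3) → MISS  vc=[19]
3: 0x4c (blk 9, set 1) → MISS  vc=[19, 17]
4: 0x7e (blk 15, set 3) → MISS  vc=[19, 17, 23]
5: 0x8d (blk 17, set 1) → VC-HIT  vc=[19, 9, 23]
6: 0x9c (blk 19, set 3) → VC-HIT  vc=[15, 9, 23]
7: 0x79 (blk 15, set 3) → VC-HIT  vc=[19, 9, 23]
8: 0xb8 (blk 23, set 3) → VC-HIT  vc=[19, 9, 15]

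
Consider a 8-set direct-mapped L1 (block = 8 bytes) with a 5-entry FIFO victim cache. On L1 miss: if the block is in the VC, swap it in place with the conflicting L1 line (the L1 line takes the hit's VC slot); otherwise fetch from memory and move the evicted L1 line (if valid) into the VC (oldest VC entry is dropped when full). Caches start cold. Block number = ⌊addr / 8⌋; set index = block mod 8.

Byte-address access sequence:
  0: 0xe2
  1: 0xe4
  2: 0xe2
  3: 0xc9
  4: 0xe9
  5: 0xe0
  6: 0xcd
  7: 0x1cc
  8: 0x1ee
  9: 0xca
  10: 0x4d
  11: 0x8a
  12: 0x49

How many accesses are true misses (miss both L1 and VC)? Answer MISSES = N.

#0 0xe2→b28/s4 MISS; vc=[]
#1 0xe4→b28/s4 L1-HIT; vc=[]
#2 0xe2→b28/s4 L1-HIT; vc=[]
#3 0xc9→b25/s1 MISS; vc=[]
#4 0xe9→b29/s5 MISS; vc=[]
#5 0xe0→b28/s4 L1-HIT; vc=[]
#6 0xcd→b25/s1 L1-HIT; vc=[]
#7 0x1cc→b57/s1 MISS; vc=[25]
#8 0x1ee→b61/s5 MISS; vc=[25,29]
#9 0xca→b25/s1 VC-HIT; vc=[57,29]
#10 0x4d→b9/s1 MISS; vc=[57,29,25]
#11 0x8a→b17/s1 MISS; vc=[57,29,25,9]
#12 0x49→b9/s1 VC-HIT; vc=[57,29,25,17]

MISSES = 7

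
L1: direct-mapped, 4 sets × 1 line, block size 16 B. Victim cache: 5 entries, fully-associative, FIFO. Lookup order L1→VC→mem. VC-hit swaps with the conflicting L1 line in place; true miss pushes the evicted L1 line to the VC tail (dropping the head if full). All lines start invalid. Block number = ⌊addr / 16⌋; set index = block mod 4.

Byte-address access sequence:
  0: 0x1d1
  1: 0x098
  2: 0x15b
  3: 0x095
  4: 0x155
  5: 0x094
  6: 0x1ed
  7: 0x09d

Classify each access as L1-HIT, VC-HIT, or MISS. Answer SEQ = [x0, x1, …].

SEQ = [MISS, MISS, MISS, VC-HIT, VC-HIT, VC-HIT, MISS, L1-HIT]

#0 0x1d1→b29/s1 MISS; vc=[]
#1 0x98→b9/s1 MISS; vc=[29]
#2 0x15b→b21/s1 MISS; vc=[29,9]
#3 0x95→b9/s1 VC-HIT; vc=[29,21]
#4 0x155→b21/s1 VC-HIT; vc=[29,9]
#5 0x94→b9/s1 VC-HIT; vc=[29,21]
#6 0x1ed→b30/s2 MISS; vc=[29,21]
#7 0x9d→b9/s1 L1-HIT; vc=[29,21]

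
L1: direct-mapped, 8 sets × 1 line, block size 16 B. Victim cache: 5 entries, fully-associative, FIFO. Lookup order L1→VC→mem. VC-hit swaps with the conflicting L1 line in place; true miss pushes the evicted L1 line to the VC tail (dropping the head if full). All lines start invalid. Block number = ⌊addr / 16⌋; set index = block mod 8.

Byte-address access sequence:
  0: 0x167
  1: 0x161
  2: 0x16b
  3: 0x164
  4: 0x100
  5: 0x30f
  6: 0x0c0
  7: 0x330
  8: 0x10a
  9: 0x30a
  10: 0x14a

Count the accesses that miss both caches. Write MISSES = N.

MISSES = 6

  [0] addr=0x167 blk=22 s=6: MISS | VC []
  [1] addr=0x161 blk=22 s=6: L1-HIT | VC []
  [2] addr=0x16b blk=22 s=6: L1-HIT | VC []
  [3] addr=0x164 blk=22 s=6: L1-HIT | VC []
  [4] addr=0x100 blk=16 s=0: MISS | VC []
  [5] addr=0x30f blk=48 s=0: MISS | VC [16]
  [6] addr=0xc0 blk=12 s=4: MISS | VC [16]
  [7] addr=0x330 blk=51 s=3: MISS | VC [16]
  [8] addr=0x10a blk=16 s=0: VC-HIT | VC [48]
  [9] addr=0x30a blk=48 s=0: VC-HIT | VC [16]
  [10] addr=0x14a blk=20 s=4: MISS | VC [16, 12]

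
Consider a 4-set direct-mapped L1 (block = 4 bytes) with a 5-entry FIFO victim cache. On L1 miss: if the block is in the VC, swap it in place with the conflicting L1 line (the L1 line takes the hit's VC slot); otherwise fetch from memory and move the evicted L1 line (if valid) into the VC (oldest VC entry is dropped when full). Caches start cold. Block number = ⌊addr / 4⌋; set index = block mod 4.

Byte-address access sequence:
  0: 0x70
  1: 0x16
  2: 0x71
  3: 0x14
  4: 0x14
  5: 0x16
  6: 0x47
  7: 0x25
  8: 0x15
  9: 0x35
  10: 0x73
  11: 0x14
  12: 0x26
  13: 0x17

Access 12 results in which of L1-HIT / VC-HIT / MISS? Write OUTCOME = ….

0: 0x70 (blk 28, set 0) → MISS  vc=[]
1: 0x16 (blk 5, set 1) → MISS  vc=[]
2: 0x71 (blk 28, set 0) → L1-HIT  vc=[]
3: 0x14 (blk 5, set 1) → L1-HIT  vc=[]
4: 0x14 (blk 5, set 1) → L1-HIT  vc=[]
5: 0x16 (blk 5, set 1) → L1-HIT  vc=[]
6: 0x47 (blk 17, set 1) → MISS  vc=[5]
7: 0x25 (blk 9, set 1) → MISS  vc=[5, 17]
8: 0x15 (blk 5, set 1) → VC-HIT  vc=[9, 17]
9: 0x35 (blk 13, set 1) → MISS  vc=[9, 17, 5]
10: 0x73 (blk 28, set 0) → L1-HIT  vc=[9, 17, 5]
11: 0x14 (blk 5, set 1) → VC-HIT  vc=[9, 17, 13]
12: 0x26 (blk 9, set 1) → VC-HIT  vc=[5, 17, 13]
13: 0x17 (blk 5, set 1) → VC-HIT  vc=[9, 17, 13]

OUTCOME = VC-HIT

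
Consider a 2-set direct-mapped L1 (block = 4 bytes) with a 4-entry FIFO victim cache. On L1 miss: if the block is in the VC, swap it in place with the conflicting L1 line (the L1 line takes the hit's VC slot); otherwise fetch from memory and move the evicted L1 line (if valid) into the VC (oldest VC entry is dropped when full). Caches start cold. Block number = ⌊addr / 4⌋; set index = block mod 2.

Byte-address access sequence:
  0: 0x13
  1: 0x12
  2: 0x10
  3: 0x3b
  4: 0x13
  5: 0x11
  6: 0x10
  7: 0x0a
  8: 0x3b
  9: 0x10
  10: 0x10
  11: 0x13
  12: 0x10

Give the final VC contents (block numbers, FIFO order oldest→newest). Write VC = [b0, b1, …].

0: 0x13 (blk 4, set 0) → MISS  vc=[]
1: 0x12 (blk 4, set 0) → L1-HIT  vc=[]
2: 0x10 (blk 4, set 0) → L1-HIT  vc=[]
3: 0x3b (blk 14, set 0) → MISS  vc=[4]
4: 0x13 (blk 4, set 0) → VC-HIT  vc=[14]
5: 0x11 (blk 4, set 0) → L1-HIT  vc=[14]
6: 0x10 (blk 4, set 0) → L1-HIT  vc=[14]
7: 0xa (blk 2, set 0) → MISS  vc=[14, 4]
8: 0x3b (blk 14, set 0) → VC-HIT  vc=[2, 4]
9: 0x10 (blk 4, set 0) → VC-HIT  vc=[2, 14]
10: 0x10 (blk 4, set 0) → L1-HIT  vc=[2, 14]
11: 0x13 (blk 4, set 0) → L1-HIT  vc=[2, 14]
12: 0x10 (blk 4, set 0) → L1-HIT  vc=[2, 14]

VC = [2, 14]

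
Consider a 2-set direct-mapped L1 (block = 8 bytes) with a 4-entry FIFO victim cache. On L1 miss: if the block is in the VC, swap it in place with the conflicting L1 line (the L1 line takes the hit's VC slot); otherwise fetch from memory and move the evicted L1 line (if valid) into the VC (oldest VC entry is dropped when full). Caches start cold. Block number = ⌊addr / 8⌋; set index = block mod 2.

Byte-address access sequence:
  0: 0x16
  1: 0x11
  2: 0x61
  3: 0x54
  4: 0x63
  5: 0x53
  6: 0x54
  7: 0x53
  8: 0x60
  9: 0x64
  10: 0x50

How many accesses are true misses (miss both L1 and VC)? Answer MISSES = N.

MISSES = 3

#0 0x16→b2/s0 MISS; vc=[]
#1 0x11→b2/s0 L1-HIT; vc=[]
#2 0x61→b12/s0 MISS; vc=[2]
#3 0x54→b10/s0 MISS; vc=[2,12]
#4 0x63→b12/s0 VC-HIT; vc=[2,10]
#5 0x53→b10/s0 VC-HIT; vc=[2,12]
#6 0x54→b10/s0 L1-HIT; vc=[2,12]
#7 0x53→b10/s0 L1-HIT; vc=[2,12]
#8 0x60→b12/s0 VC-HIT; vc=[2,10]
#9 0x64→b12/s0 L1-HIT; vc=[2,10]
#10 0x50→b10/s0 VC-HIT; vc=[2,12]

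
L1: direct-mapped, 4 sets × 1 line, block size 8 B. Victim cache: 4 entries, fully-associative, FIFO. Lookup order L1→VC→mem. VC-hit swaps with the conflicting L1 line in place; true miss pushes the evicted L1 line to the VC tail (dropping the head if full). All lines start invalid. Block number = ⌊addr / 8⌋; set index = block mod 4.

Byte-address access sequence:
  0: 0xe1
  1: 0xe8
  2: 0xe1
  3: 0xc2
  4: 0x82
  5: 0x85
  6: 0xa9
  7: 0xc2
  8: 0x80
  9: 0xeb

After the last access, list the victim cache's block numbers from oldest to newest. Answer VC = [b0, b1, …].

VC = [28, 24, 21]

  [0] addr=0xe1 blk=28 s=0: MISS | VC []
  [1] addr=0xe8 blk=29 s=1: MISS | VC []
  [2] addr=0xe1 blk=28 s=0: L1-HIT | VC []
  [3] addr=0xc2 blk=24 s=0: MISS | VC [28]
  [4] addr=0x82 blk=16 s=0: MISS | VC [28, 24]
  [5] addr=0x85 blk=16 s=0: L1-HIT | VC [28, 24]
  [6] addr=0xa9 blk=21 s=1: MISS | VC [28, 24, 29]
  [7] addr=0xc2 blk=24 s=0: VC-HIT | VC [28, 16, 29]
  [8] addr=0x80 blk=16 s=0: VC-HIT | VC [28, 24, 29]
  [9] addr=0xeb blk=29 s=1: VC-HIT | VC [28, 24, 21]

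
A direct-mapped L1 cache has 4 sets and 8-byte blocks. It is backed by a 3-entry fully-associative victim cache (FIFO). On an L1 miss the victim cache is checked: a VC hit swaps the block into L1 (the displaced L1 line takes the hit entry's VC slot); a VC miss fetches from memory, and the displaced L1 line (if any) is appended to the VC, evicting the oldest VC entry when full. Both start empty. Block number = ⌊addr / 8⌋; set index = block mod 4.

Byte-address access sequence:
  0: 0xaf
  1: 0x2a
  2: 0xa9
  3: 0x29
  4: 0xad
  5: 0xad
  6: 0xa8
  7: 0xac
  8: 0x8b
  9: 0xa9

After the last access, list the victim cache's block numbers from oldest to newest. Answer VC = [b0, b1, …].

VC = [5, 17]

  [0] addr=0xaf blk=21 s=1: MISS | VC []
  [1] addr=0x2a blk=5 s=1: MISS | VC [21]
  [2] addr=0xa9 blk=21 s=1: VC-HIT | VC [5]
  [3] addr=0x29 blk=5 s=1: VC-HIT | VC [21]
  [4] addr=0xad blk=21 s=1: VC-HIT | VC [5]
  [5] addr=0xad blk=21 s=1: L1-HIT | VC [5]
  [6] addr=0xa8 blk=21 s=1: L1-HIT | VC [5]
  [7] addr=0xac blk=21 s=1: L1-HIT | VC [5]
  [8] addr=0x8b blk=17 s=1: MISS | VC [5, 21]
  [9] addr=0xa9 blk=21 s=1: VC-HIT | VC [5, 17]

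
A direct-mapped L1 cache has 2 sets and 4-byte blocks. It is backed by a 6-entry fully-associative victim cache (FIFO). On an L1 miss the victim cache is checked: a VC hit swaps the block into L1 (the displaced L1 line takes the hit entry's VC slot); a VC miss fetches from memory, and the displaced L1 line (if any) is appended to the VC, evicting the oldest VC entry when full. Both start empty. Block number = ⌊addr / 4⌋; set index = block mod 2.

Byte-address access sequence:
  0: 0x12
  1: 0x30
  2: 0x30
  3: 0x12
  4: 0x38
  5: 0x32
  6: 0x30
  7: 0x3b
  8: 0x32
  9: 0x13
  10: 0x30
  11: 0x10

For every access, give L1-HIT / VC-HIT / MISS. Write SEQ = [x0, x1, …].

0: 0x12 (blk 4, set 0) → MISS  vc=[]
1: 0x30 (blk 12, set 0) → MISS  vc=[4]
2: 0x30 (blk 12, set 0) → L1-HIT  vc=[4]
3: 0x12 (blk 4, set 0) → VC-HIT  vc=[12]
4: 0x38 (blk 14, set 0) → MISS  vc=[12, 4]
5: 0x32 (blk 12, set 0) → VC-HIT  vc=[14, 4]
6: 0x30 (blk 12, set 0) → L1-HIT  vc=[14, 4]
7: 0x3b (blk 14, set 0) → VC-HIT  vc=[12, 4]
8: 0x32 (blk 12, set 0) → VC-HIT  vc=[14, 4]
9: 0x13 (blk 4, set 0) → VC-HIT  vc=[14, 12]
10: 0x30 (blk 12, set 0) → VC-HIT  vc=[14, 4]
11: 0x10 (blk 4, set 0) → VC-HIT  vc=[14, 12]

SEQ = [MISS, MISS, L1-HIT, VC-HIT, MISS, VC-HIT, L1-HIT, VC-HIT, VC-HIT, VC-HIT, VC-HIT, VC-HIT]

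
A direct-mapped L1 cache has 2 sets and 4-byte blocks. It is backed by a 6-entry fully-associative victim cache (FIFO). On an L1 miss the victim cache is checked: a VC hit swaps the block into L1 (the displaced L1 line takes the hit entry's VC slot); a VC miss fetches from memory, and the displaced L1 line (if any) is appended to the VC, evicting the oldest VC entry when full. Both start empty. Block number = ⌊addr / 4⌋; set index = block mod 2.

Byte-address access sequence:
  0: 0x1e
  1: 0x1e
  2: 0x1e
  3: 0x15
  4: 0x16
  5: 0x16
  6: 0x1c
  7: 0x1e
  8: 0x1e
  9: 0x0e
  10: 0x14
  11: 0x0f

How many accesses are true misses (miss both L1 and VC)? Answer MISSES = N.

MISSES = 3

  [0] addr=0x1e blk=7 s=1: MISS | VC []
  [1] addr=0x1e blk=7 s=1: L1-HIT | VC []
  [2] addr=0x1e blk=7 s=1: L1-HIT | VC []
  [3] addr=0x15 blk=5 s=1: MISS | VC [7]
  [4] addr=0x16 blk=5 s=1: L1-HIT | VC [7]
  [5] addr=0x16 blk=5 s=1: L1-HIT | VC [7]
  [6] addr=0x1c blk=7 s=1: VC-HIT | VC [5]
  [7] addr=0x1e blk=7 s=1: L1-HIT | VC [5]
  [8] addr=0x1e blk=7 s=1: L1-HIT | VC [5]
  [9] addr=0xe blk=3 s=1: MISS | VC [5, 7]
  [10] addr=0x14 blk=5 s=1: VC-HIT | VC [3, 7]
  [11] addr=0xf blk=3 s=1: VC-HIT | VC [5, 7]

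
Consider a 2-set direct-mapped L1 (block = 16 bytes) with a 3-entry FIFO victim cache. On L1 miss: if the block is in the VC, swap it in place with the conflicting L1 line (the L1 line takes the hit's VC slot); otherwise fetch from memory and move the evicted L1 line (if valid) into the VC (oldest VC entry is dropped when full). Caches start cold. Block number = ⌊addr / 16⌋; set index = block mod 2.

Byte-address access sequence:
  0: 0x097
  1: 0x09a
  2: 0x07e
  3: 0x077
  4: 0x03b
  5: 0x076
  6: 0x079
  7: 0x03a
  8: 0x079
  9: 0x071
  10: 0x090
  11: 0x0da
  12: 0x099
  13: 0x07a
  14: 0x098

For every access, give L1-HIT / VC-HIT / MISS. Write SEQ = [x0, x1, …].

  [0] addr=0x97 blk=9 s=1: MISS | VC []
  [1] addr=0x9a blk=9 s=1: L1-HIT | VC []
  [2] addr=0x7e blk=7 s=1: MISS | VC [9]
  [3] addr=0x77 blk=7 s=1: L1-HIT | VC [9]
  [4] addr=0x3b blk=3 s=1: MISS | VC [9, 7]
  [5] addr=0x76 blk=7 s=1: VC-HIT | VC [9, 3]
  [6] addr=0x79 blk=7 s=1: L1-HIT | VC [9, 3]
  [7] addr=0x3a blk=3 s=1: VC-HIT | VC [9, 7]
  [8] addr=0x79 blk=7 s=1: VC-HIT | VC [9, 3]
  [9] addr=0x71 blk=7 s=1: L1-HIT | VC [9, 3]
  [10] addr=0x90 blk=9 s=1: VC-HIT | VC [7, 3]
  [11] addr=0xda blk=13 s=1: MISS | VC [7, 3, 9]
  [12] addr=0x99 blk=9 s=1: VC-HIT | VC [7, 3, 13]
  [13] addr=0x7a blk=7 s=1: VC-HIT | VC [9, 3, 13]
  [14] addr=0x98 blk=9 s=1: VC-HIT | VC [7, 3, 13]

SEQ = [MISS, L1-HIT, MISS, L1-HIT, MISS, VC-HIT, L1-HIT, VC-HIT, VC-HIT, L1-HIT, VC-HIT, MISS, VC-HIT, VC-HIT, VC-HIT]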